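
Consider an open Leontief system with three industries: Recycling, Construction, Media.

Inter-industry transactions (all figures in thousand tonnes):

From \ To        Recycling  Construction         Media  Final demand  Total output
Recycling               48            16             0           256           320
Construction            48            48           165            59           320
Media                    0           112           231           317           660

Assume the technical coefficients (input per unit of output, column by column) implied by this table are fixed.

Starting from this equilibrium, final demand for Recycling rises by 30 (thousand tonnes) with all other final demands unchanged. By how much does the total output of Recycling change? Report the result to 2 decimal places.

Technical coefficients a_ij = z_ij / X_j:
  a_11 = 48/320 = 0.15, a_21 = 48/320 = 0.15, a_31 = 0/320 = 0.00
  a_12 = 16/320 = 0.05, a_22 = 48/320 = 0.15, a_32 = 112/320 = 0.35
  a_13 = 0/660 = 0.00, a_23 = 165/660 = 0.25, a_33 = 231/660 = 0.35
I − A =
  [   0.85    -0.05     0.00]
  [  -0.15     0.85    -0.25]
  [   0.00    -0.35     0.65]
Cofactors of I−A, C_ij = (−1)^(i+j)·(minor ij) (rows/columns in the sector order above):
  C_11 = (0.85)(0.65) − (-0.25)(-0.35) = 0.4650
  C_12 = −[(-0.15)(0.65) − (-0.25)(0.00)] = 0.0975
  C_13 = (-0.15)(-0.35) − (0.85)(0.00) = 0.0525
  C_21 = −[(-0.05)(0.65) − (0.00)(-0.35)] = 0.0325
  C_22 = (0.85)(0.65) − (0.00)(0.00) = 0.5525
  C_23 = −[(0.85)(-0.35) − (-0.05)(0.00)] = 0.2975
  C_31 = (-0.05)(-0.25) − (0.00)(0.85) = 0.0125
  C_32 = −[(0.85)(-0.25) − (0.00)(-0.15)] = 0.2125
  C_33 = (0.85)(0.85) − (-0.05)(-0.15) = 0.7150
det(I−A) = Σ_j (I−A)_1j·C_1j = (0.85)(0.4650) + (-0.05)(0.0975) + (0.00)(0.0525) = 0.390375
adj(I−A) = Cᵀ =
  [ 0.4650   0.0325   0.0125]
  [ 0.0975   0.5525   0.2125]
  [ 0.0525   0.2975   0.7150]
(I − A)⁻¹ = adj(I−A) / det(I−A) ≈
  [   1.1912     0.0833     0.0320]
  [   0.2498     1.4153     0.5443]
  [   0.1345     0.7621     1.8316]
Δx = (I − A)⁻¹ Δd with Δd having +30 in the Recycling component and 0 elsewhere.
So Δx_1 = L_11 · (+30), where L_11 = adj(I−A)_11 / det(I−A) = 0.4650 / 0.390375.
Δx_1 = 0.4650 × (+30) / 0.390375 = 13.95 / 0.390375 ≈ 35.73.

Δx_1 = 35.73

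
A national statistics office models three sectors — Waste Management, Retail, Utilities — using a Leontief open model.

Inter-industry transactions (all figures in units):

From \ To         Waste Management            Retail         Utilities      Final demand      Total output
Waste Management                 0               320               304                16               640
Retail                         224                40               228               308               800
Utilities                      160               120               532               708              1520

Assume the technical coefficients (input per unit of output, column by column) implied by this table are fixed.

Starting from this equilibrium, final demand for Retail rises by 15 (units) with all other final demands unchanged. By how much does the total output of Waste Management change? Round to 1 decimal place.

Technical coefficients a_ij = z_ij / X_j:
  a_WW = 0/640 = 0.00, a_RW = 224/640 = 0.35, a_UW = 160/640 = 0.25
  a_WR = 320/800 = 0.40, a_RR = 40/800 = 0.05, a_UR = 120/800 = 0.15
  a_WU = 304/1520 = 0.20, a_RU = 228/1520 = 0.15, a_UU = 532/1520 = 0.35
I − A =
  [   1.00    -0.40    -0.20]
  [  -0.35     0.95    -0.15]
  [  -0.25    -0.15     0.65]
Cofactors of I−A, C_ij = (−1)^(i+j)·(minor ij) (rows/columns in the sector order above):
  C_11 = (0.95)(0.65) − (-0.15)(-0.15) = 0.5950
  C_12 = −[(-0.35)(0.65) − (-0.15)(-0.25)] = 0.2650
  C_13 = (-0.35)(-0.15) − (0.95)(-0.25) = 0.2900
  C_21 = −[(-0.40)(0.65) − (-0.20)(-0.15)] = 0.2900
  C_22 = (1.00)(0.65) − (-0.20)(-0.25) = 0.6000
  C_23 = −[(1.00)(-0.15) − (-0.40)(-0.25)] = 0.2500
  C_31 = (-0.40)(-0.15) − (-0.20)(0.95) = 0.2500
  C_32 = −[(1.00)(-0.15) − (-0.20)(-0.35)] = 0.2200
  C_33 = (1.00)(0.95) − (-0.40)(-0.35) = 0.8100
det(I−A) = Σ_j (I−A)_1j·C_1j = (1.00)(0.5950) + (-0.40)(0.2650) + (-0.20)(0.2900) = 0.4310
adj(I−A) = Cᵀ =
  [ 0.5950   0.2900   0.2500]
  [ 0.2650   0.6000   0.2200]
  [ 0.2900   0.2500   0.8100]
(I − A)⁻¹ = adj(I−A) / det(I−A) ≈
  [   1.3805     0.6729     0.5800]
  [   0.6148     1.3921     0.5104]
  [   0.6729     0.5800     1.8794]
Δx = (I − A)⁻¹ Δd with Δd having +15 in the Retail component and 0 elsewhere.
So Δx_W = L_WR · (+15), where L_WR = adj(I−A)_WR / det(I−A) = 0.2900 / 0.4310.
Δx_W = 0.2900 × (+15) / 0.4310 = 4.35 / 0.4310 ≈ 10.1.

Δx_W = 10.1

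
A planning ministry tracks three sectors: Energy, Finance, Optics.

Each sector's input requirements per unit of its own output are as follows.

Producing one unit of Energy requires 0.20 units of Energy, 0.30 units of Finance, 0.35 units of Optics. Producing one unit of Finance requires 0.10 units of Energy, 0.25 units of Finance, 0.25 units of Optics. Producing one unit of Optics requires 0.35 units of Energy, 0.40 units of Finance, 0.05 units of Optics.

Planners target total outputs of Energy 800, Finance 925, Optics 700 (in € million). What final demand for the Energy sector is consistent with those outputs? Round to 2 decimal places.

d_1 = 302.50

I − A =
  [   0.80    -0.10    -0.35]
  [  -0.30     0.75    -0.40]
  [  -0.35    -0.25     0.95]
d = (I − A) x:
  d_1 = (+0.80)·800 + (-0.10)·925 + (-0.35)·700 = 302.50
  d_2 = (-0.30)·800 + (+0.75)·925 + (-0.40)·700 = 173.75
  d_3 = (-0.35)·800 + (-0.25)·925 + (+0.95)·700 = 153.75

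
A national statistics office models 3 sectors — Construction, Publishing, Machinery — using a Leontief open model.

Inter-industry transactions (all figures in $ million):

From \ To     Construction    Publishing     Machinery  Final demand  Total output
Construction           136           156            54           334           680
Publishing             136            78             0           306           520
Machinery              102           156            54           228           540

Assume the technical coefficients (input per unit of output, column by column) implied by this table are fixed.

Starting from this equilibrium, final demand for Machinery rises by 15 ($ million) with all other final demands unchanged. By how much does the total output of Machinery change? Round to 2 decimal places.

Technical coefficients a_ij = z_ij / X_j:
  a_11 = 136/680 = 0.20, a_21 = 136/680 = 0.20, a_31 = 102/680 = 0.15
  a_12 = 156/520 = 0.30, a_22 = 78/520 = 0.15, a_32 = 156/520 = 0.30
  a_13 = 54/540 = 0.10, a_23 = 0/540 = 0.00, a_33 = 54/540 = 0.10
I − A =
  [   0.80    -0.30    -0.10]
  [  -0.20     0.85     0.00]
  [  -0.15    -0.30     0.90]
Cofactors of I−A, C_ij = (−1)^(i+j)·(minor ij) (rows/columns in the sector order above):
  C_11 = (0.85)(0.90) − (0.00)(-0.30) = 0.7650
  C_12 = −[(-0.20)(0.90) − (0.00)(-0.15)] = 0.1800
  C_13 = (-0.20)(-0.30) − (0.85)(-0.15) = 0.1875
  C_21 = −[(-0.30)(0.90) − (-0.10)(-0.30)] = 0.3000
  C_22 = (0.80)(0.90) − (-0.10)(-0.15) = 0.7050
  C_23 = −[(0.80)(-0.30) − (-0.30)(-0.15)] = 0.2850
  C_31 = (-0.30)(0.00) − (-0.10)(0.85) = 0.0850
  C_32 = −[(0.80)(0.00) − (-0.10)(-0.20)] = 0.0200
  C_33 = (0.80)(0.85) − (-0.30)(-0.20) = 0.6200
det(I−A) = Σ_j (I−A)_1j·C_1j = (0.80)(0.7650) + (-0.30)(0.1800) + (-0.10)(0.1875) = 0.53925
adj(I−A) = Cᵀ =
  [ 0.7650   0.3000   0.0850]
  [ 0.1800   0.7050   0.0200]
  [ 0.1875   0.2850   0.6200]
(I − A)⁻¹ = adj(I−A) / det(I−A) ≈
  [   1.4186     0.5563     0.1576]
  [   0.3338     1.3074     0.0371]
  [   0.3477     0.5285     1.1497]
Δx = (I − A)⁻¹ Δd with Δd having +15 in the Machinery component and 0 elsewhere.
So Δx_3 = L_33 · (+15), where L_33 = adj(I−A)_33 / det(I−A) = 0.6200 / 0.53925.
Δx_3 = 0.6200 × (+15) / 0.53925 = 9.30 / 0.53925 ≈ 17.25.

Δx_3 = 17.25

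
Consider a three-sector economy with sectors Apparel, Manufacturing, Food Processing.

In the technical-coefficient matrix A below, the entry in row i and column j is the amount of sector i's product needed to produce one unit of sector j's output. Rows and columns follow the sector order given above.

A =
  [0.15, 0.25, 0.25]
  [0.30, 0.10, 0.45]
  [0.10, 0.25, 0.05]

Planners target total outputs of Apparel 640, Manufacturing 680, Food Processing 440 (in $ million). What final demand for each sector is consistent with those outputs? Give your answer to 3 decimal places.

d_A = 264.000, d_M = 222.000, d_F = 184.000

I − A =
  [   0.85    -0.25    -0.25]
  [  -0.30     0.90    -0.45]
  [  -0.10    -0.25     0.95]
d = (I − A) x:
  d_A = (+0.85)·640 + (-0.25)·680 + (-0.25)·440 = 264.000
  d_M = (-0.30)·640 + (+0.90)·680 + (-0.45)·440 = 222.000
  d_F = (-0.10)·640 + (-0.25)·680 + (+0.95)·440 = 184.000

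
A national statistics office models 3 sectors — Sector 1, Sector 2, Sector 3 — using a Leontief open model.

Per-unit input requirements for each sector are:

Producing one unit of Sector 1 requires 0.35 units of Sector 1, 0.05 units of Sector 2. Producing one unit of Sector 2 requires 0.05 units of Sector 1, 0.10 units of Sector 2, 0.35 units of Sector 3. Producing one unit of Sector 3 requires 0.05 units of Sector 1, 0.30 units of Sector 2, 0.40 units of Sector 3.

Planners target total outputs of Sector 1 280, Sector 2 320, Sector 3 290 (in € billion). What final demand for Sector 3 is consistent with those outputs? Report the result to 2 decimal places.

d_3 = 62.00

I − A =
  [   0.65    -0.05    -0.05]
  [  -0.05     0.90    -0.30]
  [   0.00    -0.35     0.60]
d = (I − A) x:
  d_1 = (+0.65)·280 + (-0.05)·320 + (-0.05)·290 = 151.50
  d_2 = (-0.05)·280 + (+0.90)·320 + (-0.30)·290 = 187.00
  d_3 = (+0.00)·280 + (-0.35)·320 + (+0.60)·290 = 62.00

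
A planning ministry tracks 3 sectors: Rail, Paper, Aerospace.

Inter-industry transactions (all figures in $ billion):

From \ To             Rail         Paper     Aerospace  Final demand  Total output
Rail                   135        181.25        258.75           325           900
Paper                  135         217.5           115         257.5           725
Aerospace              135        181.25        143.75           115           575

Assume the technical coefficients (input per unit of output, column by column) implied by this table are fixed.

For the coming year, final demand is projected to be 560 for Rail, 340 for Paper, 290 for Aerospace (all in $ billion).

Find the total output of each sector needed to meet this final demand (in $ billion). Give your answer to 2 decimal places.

x_1 = 1558.72, x_2 = 1126.56, x_3 = 1073.93

Technical coefficients a_ij = z_ij / X_j:
  a_11 = 135/900 = 0.15, a_21 = 135/900 = 0.15, a_31 = 135/900 = 0.15
  a_12 = 181.25/725 = 0.25, a_22 = 217.5/725 = 0.30, a_32 = 181.25/725 = 0.25
  a_13 = 258.75/575 = 0.45, a_23 = 115/575 = 0.20, a_33 = 143.75/575 = 0.25
I − A =
  [   0.85    -0.25    -0.45]
  [  -0.15     0.70    -0.20]
  [  -0.15    -0.25     0.75]
Cofactors of I−A, C_ij = (−1)^(i+j)·(minor ij) (rows/columns in the sector order above):
  C_11 = (0.70)(0.75) − (-0.20)(-0.25) = 0.4750
  C_12 = −[(-0.15)(0.75) − (-0.20)(-0.15)] = 0.1425
  C_13 = (-0.15)(-0.25) − (0.70)(-0.15) = 0.1425
  C_21 = −[(-0.25)(0.75) − (-0.45)(-0.25)] = 0.3000
  C_22 = (0.85)(0.75) − (-0.45)(-0.15) = 0.5700
  C_23 = −[(0.85)(-0.25) − (-0.25)(-0.15)] = 0.2500
  C_31 = (-0.25)(-0.20) − (-0.45)(0.70) = 0.3650
  C_32 = −[(0.85)(-0.20) − (-0.45)(-0.15)] = 0.2375
  C_33 = (0.85)(0.70) − (-0.25)(-0.15) = 0.5575
det(I−A) = Σ_j (I−A)_1j·C_1j = (0.85)(0.4750) + (-0.25)(0.1425) + (-0.45)(0.1425) = 0.3040
adj(I−A) = Cᵀ =
  [ 0.4750   0.3000   0.3650]
  [ 0.1425   0.5700   0.2375]
  [ 0.1425   0.2500   0.5575]
(I − A)⁻¹ = adj(I−A) / det(I−A) ≈
  [   1.5625     0.9868     1.2007]
  [   0.4688     1.8750     0.7813]
  [   0.4688     0.8224     1.8339]
x = (I − A)⁻¹ d = adj(I−A)·d / det(I−A), with det(I−A) = 0.3040:
  x_1 = (0.4750·560 + 0.3000·340 + 0.3650·290) / 0.3040 = 473.85 / 0.3040 ≈ 1558.72
  x_2 = (0.1425·560 + 0.5700·340 + 0.2375·290) / 0.3040 = 342.475 / 0.3040 ≈ 1126.56
  x_3 = (0.1425·560 + 0.2500·340 + 0.5575·290) / 0.3040 = 326.475 / 0.3040 ≈ 1073.93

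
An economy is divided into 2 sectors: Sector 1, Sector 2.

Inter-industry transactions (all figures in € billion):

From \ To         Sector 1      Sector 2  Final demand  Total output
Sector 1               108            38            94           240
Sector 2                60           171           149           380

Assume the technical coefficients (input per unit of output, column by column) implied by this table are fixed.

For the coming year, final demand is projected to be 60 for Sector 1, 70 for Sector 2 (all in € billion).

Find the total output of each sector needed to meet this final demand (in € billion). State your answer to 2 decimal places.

x_1 = 144.14, x_2 = 192.79

Technical coefficients a_ij = z_ij / X_j:
  a_11 = 108/240 = 0.45, a_21 = 60/240 = 0.25
  a_12 = 38/380 = 0.10, a_22 = 171/380 = 0.45
I − A =
  [   0.55    -0.10]
  [  -0.25     0.55]
det(I−A) = (0.55)(0.55) − (-0.10)(-0.25) = 0.2775
adj(I−A) = [[0.55, 0.10], [0.25, 0.55]]
(I − A)⁻¹ = adj(I−A) / det(I−A) ≈
  [   1.9820     0.3604]
  [   0.9009     1.9820]
x = (I − A)⁻¹ d = adj(I−A)·d / det(I−A), with det(I−A) = 0.2775:
  x_1 = (0.55·60 + 0.10·70) / 0.2775 = 40.00 / 0.2775 ≈ 144.14
  x_2 = (0.25·60 + 0.55·70) / 0.2775 = 53.50 / 0.2775 ≈ 192.79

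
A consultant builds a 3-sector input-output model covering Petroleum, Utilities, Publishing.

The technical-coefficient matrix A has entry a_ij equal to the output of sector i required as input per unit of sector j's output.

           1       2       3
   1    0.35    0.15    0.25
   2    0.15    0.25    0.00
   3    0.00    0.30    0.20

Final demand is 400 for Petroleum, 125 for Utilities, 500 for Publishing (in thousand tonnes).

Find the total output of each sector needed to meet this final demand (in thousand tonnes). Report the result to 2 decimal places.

I − A =
  [   0.65    -0.15    -0.25]
  [  -0.15     0.75     0.00]
  [   0.00    -0.30     0.80]
Cofactors of I−A, C_ij = (−1)^(i+j)·(minor ij) (rows/columns in the sector order above):
  C_11 = (0.75)(0.80) − (0.00)(-0.30) = 0.6000
  C_12 = −[(-0.15)(0.80) − (0.00)(0.00)] = 0.1200
  C_13 = (-0.15)(-0.30) − (0.75)(0.00) = 0.0450
  C_21 = −[(-0.15)(0.80) − (-0.25)(-0.30)] = 0.1950
  C_22 = (0.65)(0.80) − (-0.25)(0.00) = 0.5200
  C_23 = −[(0.65)(-0.30) − (-0.15)(0.00)] = 0.1950
  C_31 = (-0.15)(0.00) − (-0.25)(0.75) = 0.1875
  C_32 = −[(0.65)(0.00) − (-0.25)(-0.15)] = 0.0375
  C_33 = (0.65)(0.75) − (-0.15)(-0.15) = 0.4650
det(I−A) = Σ_j (I−A)_1j·C_1j = (0.65)(0.6000) + (-0.15)(0.1200) + (-0.25)(0.0450) = 0.36075
adj(I−A) = Cᵀ =
  [ 0.6000   0.1950   0.1875]
  [ 0.1200   0.5200   0.0375]
  [ 0.0450   0.1950   0.4650]
(I − A)⁻¹ = adj(I−A) / det(I−A) ≈
  [   1.6632     0.5405     0.5198]
  [   0.3326     1.4414     0.1040]
  [   0.1247     0.5405     1.2890]
x = (I − A)⁻¹ d = adj(I−A)·d / det(I−A), with det(I−A) = 0.36075:
  x_1 = (0.6000·400 + 0.1950·125 + 0.1875·500) / 0.36075 = 358.125 / 0.36075 ≈ 992.72
  x_2 = (0.1200·400 + 0.5200·125 + 0.0375·500) / 0.36075 = 131.75 / 0.36075 ≈ 365.21
  x_3 = (0.0450·400 + 0.1950·125 + 0.4650·500) / 0.36075 = 274.875 / 0.36075 ≈ 761.95

x_1 = 992.72, x_2 = 365.21, x_3 = 761.95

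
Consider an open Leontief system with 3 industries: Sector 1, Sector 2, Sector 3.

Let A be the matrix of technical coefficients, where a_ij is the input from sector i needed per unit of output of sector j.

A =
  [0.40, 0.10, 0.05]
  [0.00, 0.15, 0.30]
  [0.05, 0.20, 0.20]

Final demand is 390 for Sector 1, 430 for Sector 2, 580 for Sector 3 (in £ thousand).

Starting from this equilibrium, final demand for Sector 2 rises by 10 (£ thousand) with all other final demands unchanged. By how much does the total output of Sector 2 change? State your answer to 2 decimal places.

I − A =
  [   0.60    -0.10    -0.05]
  [   0.00     0.85    -0.30]
  [  -0.05    -0.20     0.80]
Cofactors of I−A, C_ij = (−1)^(i+j)·(minor ij) (rows/columns in the sector order above):
  C_11 = (0.85)(0.80) − (-0.30)(-0.20) = 0.6200
  C_12 = −[(0.00)(0.80) − (-0.30)(-0.05)] = 0.0150
  C_13 = (0.00)(-0.20) − (0.85)(-0.05) = 0.0425
  C_21 = −[(-0.10)(0.80) − (-0.05)(-0.20)] = 0.0900
  C_22 = (0.60)(0.80) − (-0.05)(-0.05) = 0.4775
  C_23 = −[(0.60)(-0.20) − (-0.10)(-0.05)] = 0.1250
  C_31 = (-0.10)(-0.30) − (-0.05)(0.85) = 0.0725
  C_32 = −[(0.60)(-0.30) − (-0.05)(0.00)] = 0.1800
  C_33 = (0.60)(0.85) − (-0.10)(0.00) = 0.5100
det(I−A) = Σ_j (I−A)_1j·C_1j = (0.60)(0.6200) + (-0.10)(0.0150) + (-0.05)(0.0425) = 0.368375
adj(I−A) = Cᵀ =
  [ 0.6200   0.0900   0.0725]
  [ 0.0150   0.4775   0.1800]
  [ 0.0425   0.1250   0.5100]
(I − A)⁻¹ = adj(I−A) / det(I−A) ≈
  [   1.6831     0.2443     0.1968]
  [   0.0407     1.2962     0.4886]
  [   0.1154     0.3393     1.3845]
Δx = (I − A)⁻¹ Δd with Δd having +10 in the Sector 2 component and 0 elsewhere.
So Δx_2 = L_22 · (+10), where L_22 = adj(I−A)_22 / det(I−A) = 0.4775 / 0.368375.
Δx_2 = 0.4775 × (+10) / 0.368375 = 4.775 / 0.368375 ≈ 12.96.

Δx_2 = 12.96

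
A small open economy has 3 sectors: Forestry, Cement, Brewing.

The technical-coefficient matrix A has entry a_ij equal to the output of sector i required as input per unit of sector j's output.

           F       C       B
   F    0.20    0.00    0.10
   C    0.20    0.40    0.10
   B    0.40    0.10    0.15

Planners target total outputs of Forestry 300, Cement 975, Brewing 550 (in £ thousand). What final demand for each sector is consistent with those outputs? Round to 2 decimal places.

d_F = 185.00, d_C = 470.00, d_B = 250.00

I − A =
  [   0.80     0.00    -0.10]
  [  -0.20     0.60    -0.10]
  [  -0.40    -0.10     0.85]
d = (I − A) x:
  d_F = (+0.80)·300 + (+0.00)·975 + (-0.10)·550 = 185.00
  d_C = (-0.20)·300 + (+0.60)·975 + (-0.10)·550 = 470.00
  d_B = (-0.40)·300 + (-0.10)·975 + (+0.85)·550 = 250.00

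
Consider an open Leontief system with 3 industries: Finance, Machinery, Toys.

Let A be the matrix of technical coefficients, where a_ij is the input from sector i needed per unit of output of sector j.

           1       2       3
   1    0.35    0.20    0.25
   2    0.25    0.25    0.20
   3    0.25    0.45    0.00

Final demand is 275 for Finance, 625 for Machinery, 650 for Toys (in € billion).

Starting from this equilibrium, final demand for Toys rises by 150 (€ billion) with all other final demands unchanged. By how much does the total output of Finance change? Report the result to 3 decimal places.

I − A =
  [   0.65    -0.20    -0.25]
  [  -0.25     0.75    -0.20]
  [  -0.25    -0.45     1.00]
Cofactors of I−A, C_ij = (−1)^(i+j)·(minor ij) (rows/columns in the sector order above):
  C_11 = (0.75)(1.00) − (-0.20)(-0.45) = 0.6600
  C_12 = −[(-0.25)(1.00) − (-0.20)(-0.25)] = 0.3000
  C_13 = (-0.25)(-0.45) − (0.75)(-0.25) = 0.3000
  C_21 = −[(-0.20)(1.00) − (-0.25)(-0.45)] = 0.3125
  C_22 = (0.65)(1.00) − (-0.25)(-0.25) = 0.5875
  C_23 = −[(0.65)(-0.45) − (-0.20)(-0.25)] = 0.3425
  C_31 = (-0.20)(-0.20) − (-0.25)(0.75) = 0.2275
  C_32 = −[(0.65)(-0.20) − (-0.25)(-0.25)] = 0.1925
  C_33 = (0.65)(0.75) − (-0.20)(-0.25) = 0.4375
det(I−A) = Σ_j (I−A)_1j·C_1j = (0.65)(0.6600) + (-0.20)(0.3000) + (-0.25)(0.3000) = 0.2940
adj(I−A) = Cᵀ =
  [ 0.6600   0.3125   0.2275]
  [ 0.3000   0.5875   0.1925]
  [ 0.3000   0.3425   0.4375]
(I − A)⁻¹ = adj(I−A) / det(I−A) ≈
  [   2.2449     1.0629     0.7738]
  [   1.0204     1.9983     0.6548]
  [   1.0204     1.1650     1.4881]
Δx = (I − A)⁻¹ Δd with Δd having +150 in the Toys component and 0 elsewhere.
So Δx_1 = L_13 · (+150), where L_13 = adj(I−A)_13 / det(I−A) = 0.2275 / 0.2940.
Δx_1 = 0.2275 × (+150) / 0.2940 = 34.125 / 0.2940 ≈ 116.071.

Δx_1 = 116.071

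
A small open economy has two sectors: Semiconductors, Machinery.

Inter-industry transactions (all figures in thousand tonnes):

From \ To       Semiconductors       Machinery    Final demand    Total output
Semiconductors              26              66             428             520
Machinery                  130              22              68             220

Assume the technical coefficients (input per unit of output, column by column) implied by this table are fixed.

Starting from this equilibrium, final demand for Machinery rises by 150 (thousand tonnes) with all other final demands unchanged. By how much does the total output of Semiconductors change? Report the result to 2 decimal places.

Technical coefficients a_ij = z_ij / X_j:
  a_11 = 26/520 = 0.05, a_21 = 130/520 = 0.25
  a_12 = 66/220 = 0.30, a_22 = 22/220 = 0.10
I − A =
  [   0.95    -0.30]
  [  -0.25     0.90]
det(I−A) = (0.95)(0.90) − (-0.30)(-0.25) = 0.7800
adj(I−A) = [[0.90, 0.30], [0.25, 0.95]]
(I − A)⁻¹ = adj(I−A) / det(I−A) ≈
  [   1.1538     0.3846]
  [   0.3205     1.2179]
Δx = (I − A)⁻¹ Δd with Δd having +150 in the Machinery component and 0 elsewhere.
So Δx_1 = L_12 · (+150), where L_12 = adj(I−A)_12 / det(I−A) = 0.30 / 0.7800.
Δx_1 = 0.30 × (+150) / 0.7800 = 45.00 / 0.7800 ≈ 57.69.

Δx_1 = 57.69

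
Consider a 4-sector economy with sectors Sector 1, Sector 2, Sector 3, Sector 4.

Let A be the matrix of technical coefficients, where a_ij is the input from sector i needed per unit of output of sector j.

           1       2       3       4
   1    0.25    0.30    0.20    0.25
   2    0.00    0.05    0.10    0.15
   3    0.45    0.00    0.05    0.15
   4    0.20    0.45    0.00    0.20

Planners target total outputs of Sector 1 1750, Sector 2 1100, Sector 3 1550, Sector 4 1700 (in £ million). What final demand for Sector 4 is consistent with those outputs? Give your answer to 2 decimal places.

d_4 = 515.00

I − A =
  [   0.75    -0.30    -0.20    -0.25]
  [   0.00     0.95    -0.10    -0.15]
  [  -0.45     0.00     0.95    -0.15]
  [  -0.20    -0.45     0.00     0.80]
d = (I − A) x:
  d_1 = (+0.75)·1750 + (-0.30)·1100 + (-0.20)·1550 + (-0.25)·1700 = 247.50
  d_2 = (+0.00)·1750 + (+0.95)·1100 + (-0.10)·1550 + (-0.15)·1700 = 635.00
  d_3 = (-0.45)·1750 + (+0.00)·1100 + (+0.95)·1550 + (-0.15)·1700 = 430.00
  d_4 = (-0.20)·1750 + (-0.45)·1100 + (+0.00)·1550 + (+0.80)·1700 = 515.00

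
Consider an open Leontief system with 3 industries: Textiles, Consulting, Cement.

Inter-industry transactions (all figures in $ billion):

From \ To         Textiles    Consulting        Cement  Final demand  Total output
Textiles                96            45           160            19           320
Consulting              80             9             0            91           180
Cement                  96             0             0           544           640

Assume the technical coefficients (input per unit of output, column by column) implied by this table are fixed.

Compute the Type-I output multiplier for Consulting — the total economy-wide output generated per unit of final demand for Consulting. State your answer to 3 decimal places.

Technical coefficients a_ij = z_ij / X_j:
  a_11 = 96/320 = 0.30, a_21 = 80/320 = 0.25, a_31 = 96/320 = 0.30
  a_12 = 45/180 = 0.25, a_22 = 9/180 = 0.05, a_32 = 0/180 = 0.00
  a_13 = 160/640 = 0.25, a_23 = 0/640 = 0.00, a_33 = 0/640 = 0.00
I − A =
  [   0.70    -0.25    -0.25]
  [  -0.25     0.95     0.00]
  [  -0.30     0.00     1.00]
Cofactors of I−A, C_ij = (−1)^(i+j)·(minor ij) (rows/columns in the sector order above):
  C_11 = (0.95)(1.00) − (0.00)(0.00) = 0.9500
  C_12 = −[(-0.25)(1.00) − (0.00)(-0.30)] = 0.2500
  C_13 = (-0.25)(0.00) − (0.95)(-0.30) = 0.2850
  C_21 = −[(-0.25)(1.00) − (-0.25)(0.00)] = 0.2500
  C_22 = (0.70)(1.00) − (-0.25)(-0.30) = 0.6250
  C_23 = −[(0.70)(0.00) − (-0.25)(-0.30)] = 0.0750
  C_31 = (-0.25)(0.00) − (-0.25)(0.95) = 0.2375
  C_32 = −[(0.70)(0.00) − (-0.25)(-0.25)] = 0.0625
  C_33 = (0.70)(0.95) − (-0.25)(-0.25) = 0.6025
det(I−A) = Σ_j (I−A)_1j·C_1j = (0.70)(0.9500) + (-0.25)(0.2500) + (-0.25)(0.2850) = 0.53125
adj(I−A) = Cᵀ =
  [ 0.9500   0.2500   0.2375]
  [ 0.2500   0.6250   0.0625]
  [ 0.2850   0.0750   0.6025]
(I − A)⁻¹ = adj(I−A) / det(I−A) ≈
  [   1.7882     0.4706     0.4471]
  [   0.4706     1.1765     0.1176]
  [   0.5365     0.1412     1.1341]
The output multiplier for sector j is the column-j sum of the Leontief inverse (I − A)⁻¹ = adj(I−A) / det(I−A).
Column 2 of adj(I−A): (0.2500, 0.6250, 0.0750); det(I−A) = 0.53125.
m_2 = (0.2500 + 0.6250 + 0.0750) / 0.53125 = 0.95 / 0.53125 ≈ 1.788.

m_2 = 1.788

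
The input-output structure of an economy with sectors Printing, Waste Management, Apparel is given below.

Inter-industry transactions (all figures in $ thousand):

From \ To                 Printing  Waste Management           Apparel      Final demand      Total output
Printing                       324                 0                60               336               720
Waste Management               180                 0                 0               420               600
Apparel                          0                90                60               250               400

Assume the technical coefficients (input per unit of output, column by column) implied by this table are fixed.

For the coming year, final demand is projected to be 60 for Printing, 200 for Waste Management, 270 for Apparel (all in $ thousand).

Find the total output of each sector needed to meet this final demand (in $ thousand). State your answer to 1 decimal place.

x_1 = 207.8, x_2 = 252.0, x_3 = 362.1

Technical coefficients a_ij = z_ij / X_j:
  a_11 = 324/720 = 0.45, a_21 = 180/720 = 0.25, a_31 = 0/720 = 0.00
  a_12 = 0/600 = 0.00, a_22 = 0/600 = 0.00, a_32 = 90/600 = 0.15
  a_13 = 60/400 = 0.15, a_23 = 0/400 = 0.00, a_33 = 60/400 = 0.15
I − A =
  [   0.55     0.00    -0.15]
  [  -0.25     1.00     0.00]
  [   0.00    -0.15     0.85]
Cofactors of I−A, C_ij = (−1)^(i+j)·(minor ij) (rows/columns in the sector order above):
  C_11 = (1.00)(0.85) − (0.00)(-0.15) = 0.8500
  C_12 = −[(-0.25)(0.85) − (0.00)(0.00)] = 0.2125
  C_13 = (-0.25)(-0.15) − (1.00)(0.00) = 0.0375
  C_21 = −[(0.00)(0.85) − (-0.15)(-0.15)] = 0.0225
  C_22 = (0.55)(0.85) − (-0.15)(0.00) = 0.4675
  C_23 = −[(0.55)(-0.15) − (0.00)(0.00)] = 0.0825
  C_31 = (0.00)(0.00) − (-0.15)(1.00) = 0.1500
  C_32 = −[(0.55)(0.00) − (-0.15)(-0.25)] = 0.0375
  C_33 = (0.55)(1.00) − (0.00)(-0.25) = 0.5500
det(I−A) = Σ_j (I−A)_1j·C_1j = (0.55)(0.8500) + (0.00)(0.2125) + (-0.15)(0.0375) = 0.461875
adj(I−A) = Cᵀ =
  [ 0.8500   0.0225   0.1500]
  [ 0.2125   0.4675   0.0375]
  [ 0.0375   0.0825   0.5500]
(I − A)⁻¹ = adj(I−A) / det(I−A) ≈
  [   1.8403     0.0487     0.3248]
  [   0.4601     1.0122     0.0812]
  [   0.0812     0.1786     1.1908]
x = (I − A)⁻¹ d = adj(I−A)·d / det(I−A), with det(I−A) = 0.461875:
  x_1 = (0.8500·60 + 0.0225·200 + 0.1500·270) / 0.461875 = 96.00 / 0.461875 ≈ 207.8
  x_2 = (0.2125·60 + 0.4675·200 + 0.0375·270) / 0.461875 = 116.375 / 0.461875 ≈ 252.0
  x_3 = (0.0375·60 + 0.0825·200 + 0.5500·270) / 0.461875 = 167.25 / 0.461875 ≈ 362.1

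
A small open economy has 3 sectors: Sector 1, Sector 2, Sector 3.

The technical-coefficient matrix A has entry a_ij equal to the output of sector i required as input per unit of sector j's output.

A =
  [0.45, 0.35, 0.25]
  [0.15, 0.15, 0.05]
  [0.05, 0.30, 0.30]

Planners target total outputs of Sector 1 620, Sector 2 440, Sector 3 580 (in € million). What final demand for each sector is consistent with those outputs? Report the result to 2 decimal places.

I − A =
  [   0.55    -0.35    -0.25]
  [  -0.15     0.85    -0.05]
  [  -0.05    -0.30     0.70]
d = (I − A) x:
  d_1 = (+0.55)·620 + (-0.35)·440 + (-0.25)·580 = 42.00
  d_2 = (-0.15)·620 + (+0.85)·440 + (-0.05)·580 = 252.00
  d_3 = (-0.05)·620 + (-0.30)·440 + (+0.70)·580 = 243.00

d_1 = 42.00, d_2 = 252.00, d_3 = 243.00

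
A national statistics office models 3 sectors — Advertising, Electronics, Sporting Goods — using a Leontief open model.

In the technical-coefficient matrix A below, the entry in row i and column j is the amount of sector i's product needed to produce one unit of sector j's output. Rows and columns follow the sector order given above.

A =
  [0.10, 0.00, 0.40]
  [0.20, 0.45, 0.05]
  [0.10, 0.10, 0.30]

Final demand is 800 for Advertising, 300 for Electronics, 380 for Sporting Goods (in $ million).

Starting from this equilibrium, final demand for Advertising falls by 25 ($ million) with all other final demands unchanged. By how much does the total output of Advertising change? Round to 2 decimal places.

I − A =
  [   0.90     0.00    -0.40]
  [  -0.20     0.55    -0.05]
  [  -0.10    -0.10     0.70]
Cofactors of I−A, C_ij = (−1)^(i+j)·(minor ij) (rows/columns in the sector order above):
  C_11 = (0.55)(0.70) − (-0.05)(-0.10) = 0.3800
  C_12 = −[(-0.20)(0.70) − (-0.05)(-0.10)] = 0.1450
  C_13 = (-0.20)(-0.10) − (0.55)(-0.10) = 0.0750
  C_21 = −[(0.00)(0.70) − (-0.40)(-0.10)] = 0.0400
  C_22 = (0.90)(0.70) − (-0.40)(-0.10) = 0.5900
  C_23 = −[(0.90)(-0.10) − (0.00)(-0.10)] = 0.0900
  C_31 = (0.00)(-0.05) − (-0.40)(0.55) = 0.2200
  C_32 = −[(0.90)(-0.05) − (-0.40)(-0.20)] = 0.1250
  C_33 = (0.90)(0.55) − (0.00)(-0.20) = 0.4950
det(I−A) = Σ_j (I−A)_1j·C_1j = (0.90)(0.3800) + (0.00)(0.1450) + (-0.40)(0.0750) = 0.3120
adj(I−A) = Cᵀ =
  [ 0.3800   0.0400   0.2200]
  [ 0.1450   0.5900   0.1250]
  [ 0.0750   0.0900   0.4950]
(I − A)⁻¹ = adj(I−A) / det(I−A) ≈
  [   1.2179     0.1282     0.7051]
  [   0.4647     1.8910     0.4006]
  [   0.2404     0.2885     1.5865]
Δx = (I − A)⁻¹ Δd with Δd having -25 in the Advertising component and 0 elsewhere.
So Δx_A = L_AA · (-25), where L_AA = adj(I−A)_AA / det(I−A) = 0.3800 / 0.3120.
Δx_A = 0.3800 × (-25) / 0.3120 = -9.50 / 0.3120 ≈ -30.45.

Δx_A = -30.45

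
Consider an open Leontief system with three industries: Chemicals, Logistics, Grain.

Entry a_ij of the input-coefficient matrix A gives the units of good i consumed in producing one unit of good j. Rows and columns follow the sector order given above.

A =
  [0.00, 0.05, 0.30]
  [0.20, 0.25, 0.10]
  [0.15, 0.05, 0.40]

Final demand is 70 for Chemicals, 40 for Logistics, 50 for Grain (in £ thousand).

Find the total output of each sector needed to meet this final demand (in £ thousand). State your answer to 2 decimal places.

x_C = 110.71, x_L = 98.75, x_G = 119.24

I − A =
  [   1.00    -0.05    -0.30]
  [  -0.20     0.75    -0.10]
  [  -0.15    -0.05     0.60]
Cofactors of I−A, C_ij = (−1)^(i+j)·(minor ij) (rows/columns in the sector order above):
  C_11 = (0.75)(0.60) − (-0.10)(-0.05) = 0.4450
  C_12 = −[(-0.20)(0.60) − (-0.10)(-0.15)] = 0.1350
  C_13 = (-0.20)(-0.05) − (0.75)(-0.15) = 0.1225
  C_21 = −[(-0.05)(0.60) − (-0.30)(-0.05)] = 0.0450
  C_22 = (1.00)(0.60) − (-0.30)(-0.15) = 0.5550
  C_23 = −[(1.00)(-0.05) − (-0.05)(-0.15)] = 0.0575
  C_31 = (-0.05)(-0.10) − (-0.30)(0.75) = 0.2300
  C_32 = −[(1.00)(-0.10) − (-0.30)(-0.20)] = 0.1600
  C_33 = (1.00)(0.75) − (-0.05)(-0.20) = 0.7400
det(I−A) = Σ_j (I−A)_1j·C_1j = (1.00)(0.4450) + (-0.05)(0.1350) + (-0.30)(0.1225) = 0.4015
adj(I−A) = Cᵀ =
  [ 0.4450   0.0450   0.2300]
  [ 0.1350   0.5550   0.1600]
  [ 0.1225   0.0575   0.7400]
(I − A)⁻¹ = adj(I−A) / det(I−A) ≈
  [   1.1083     0.1121     0.5729]
  [   0.3362     1.3823     0.3985]
  [   0.3051     0.1432     1.8431]
x = (I − A)⁻¹ d = adj(I−A)·d / det(I−A), with det(I−A) = 0.4015:
  x_C = (0.4450·70 + 0.0450·40 + 0.2300·50) / 0.4015 = 44.45 / 0.4015 ≈ 110.71
  x_L = (0.1350·70 + 0.5550·40 + 0.1600·50) / 0.4015 = 39.65 / 0.4015 ≈ 98.75
  x_G = (0.1225·70 + 0.0575·40 + 0.7400·50) / 0.4015 = 47.875 / 0.4015 ≈ 119.24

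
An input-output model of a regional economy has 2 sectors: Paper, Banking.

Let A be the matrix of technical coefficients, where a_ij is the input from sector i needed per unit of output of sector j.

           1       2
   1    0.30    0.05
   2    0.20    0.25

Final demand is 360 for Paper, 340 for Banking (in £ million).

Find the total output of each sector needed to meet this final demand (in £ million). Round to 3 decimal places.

I − A =
  [   0.70    -0.05]
  [  -0.20     0.75]
det(I−A) = (0.70)(0.75) − (-0.05)(-0.20) = 0.5150
adj(I−A) = [[0.75, 0.05], [0.20, 0.70]]
(I − A)⁻¹ = adj(I−A) / det(I−A) ≈
  [   1.4563     0.0971]
  [   0.3883     1.3592]
x = (I − A)⁻¹ d = adj(I−A)·d / det(I−A), with det(I−A) = 0.5150:
  x_1 = (0.75·360 + 0.05·340) / 0.5150 = 287.00 / 0.5150 ≈ 557.282
  x_2 = (0.20·360 + 0.70·340) / 0.5150 = 310.00 / 0.5150 ≈ 601.942

x_1 = 557.282, x_2 = 601.942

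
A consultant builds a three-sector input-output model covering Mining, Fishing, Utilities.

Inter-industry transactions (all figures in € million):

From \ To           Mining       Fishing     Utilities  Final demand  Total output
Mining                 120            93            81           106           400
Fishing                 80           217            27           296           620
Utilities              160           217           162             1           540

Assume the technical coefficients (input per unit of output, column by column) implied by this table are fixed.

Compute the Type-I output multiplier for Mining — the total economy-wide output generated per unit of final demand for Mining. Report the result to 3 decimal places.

Technical coefficients a_ij = z_ij / X_j:
  a_11 = 120/400 = 0.30, a_21 = 80/400 = 0.20, a_31 = 160/400 = 0.40
  a_12 = 93/620 = 0.15, a_22 = 217/620 = 0.35, a_32 = 217/620 = 0.35
  a_13 = 81/540 = 0.15, a_23 = 27/540 = 0.05, a_33 = 162/540 = 0.30
I − A =
  [   0.70    -0.15    -0.15]
  [  -0.20     0.65    -0.05]
  [  -0.40    -0.35     0.70]
Cofactors of I−A, C_ij = (−1)^(i+j)·(minor ij) (rows/columns in the sector order above):
  C_11 = (0.65)(0.70) − (-0.05)(-0.35) = 0.4375
  C_12 = −[(-0.20)(0.70) − (-0.05)(-0.40)] = 0.1600
  C_13 = (-0.20)(-0.35) − (0.65)(-0.40) = 0.3300
  C_21 = −[(-0.15)(0.70) − (-0.15)(-0.35)] = 0.1575
  C_22 = (0.70)(0.70) − (-0.15)(-0.40) = 0.4300
  C_23 = −[(0.70)(-0.35) − (-0.15)(-0.40)] = 0.3050
  C_31 = (-0.15)(-0.05) − (-0.15)(0.65) = 0.1050
  C_32 = −[(0.70)(-0.05) − (-0.15)(-0.20)] = 0.0650
  C_33 = (0.70)(0.65) − (-0.15)(-0.20) = 0.4250
det(I−A) = Σ_j (I−A)_1j·C_1j = (0.70)(0.4375) + (-0.15)(0.1600) + (-0.15)(0.3300) = 0.23275
adj(I−A) = Cᵀ =
  [ 0.4375   0.1575   0.1050]
  [ 0.1600   0.4300   0.0650]
  [ 0.3300   0.3050   0.4250]
(I − A)⁻¹ = adj(I−A) / det(I−A) ≈
  [   1.8797     0.6767     0.4511]
  [   0.6874     1.8475     0.2793]
  [   1.4178     1.3104     1.8260]
The output multiplier for sector j is the column-j sum of the Leontief inverse (I − A)⁻¹ = adj(I−A) / det(I−A).
Column 1 of adj(I−A): (0.4375, 0.1600, 0.3300); det(I−A) = 0.23275.
m_1 = (0.4375 + 0.1600 + 0.3300) / 0.23275 = 0.9275 / 0.23275 ≈ 3.985.

m_1 = 3.985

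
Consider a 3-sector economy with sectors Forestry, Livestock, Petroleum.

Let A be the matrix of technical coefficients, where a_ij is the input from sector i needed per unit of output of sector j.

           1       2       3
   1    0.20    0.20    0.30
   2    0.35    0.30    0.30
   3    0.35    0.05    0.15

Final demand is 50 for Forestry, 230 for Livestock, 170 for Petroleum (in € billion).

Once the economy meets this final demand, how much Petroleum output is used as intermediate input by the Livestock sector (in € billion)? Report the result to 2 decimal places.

z_32 = 34.62

I − A =
  [   0.80    -0.20    -0.30]
  [  -0.35     0.70    -0.30]
  [  -0.35    -0.05     0.85]
Cofactors of I−A, C_ij = (−1)^(i+j)·(minor ij) (rows/columns in the sector order above):
  C_11 = (0.70)(0.85) − (-0.30)(-0.05) = 0.5800
  C_12 = −[(-0.35)(0.85) − (-0.30)(-0.35)] = 0.4025
  C_13 = (-0.35)(-0.05) − (0.70)(-0.35) = 0.2625
  C_21 = −[(-0.20)(0.85) − (-0.30)(-0.05)] = 0.1850
  C_22 = (0.80)(0.85) − (-0.30)(-0.35) = 0.5750
  C_23 = −[(0.80)(-0.05) − (-0.20)(-0.35)] = 0.1100
  C_31 = (-0.20)(-0.30) − (-0.30)(0.70) = 0.2700
  C_32 = −[(0.80)(-0.30) − (-0.30)(-0.35)] = 0.3450
  C_33 = (0.80)(0.70) − (-0.20)(-0.35) = 0.4900
det(I−A) = Σ_j (I−A)_1j·C_1j = (0.80)(0.5800) + (-0.20)(0.4025) + (-0.30)(0.2625) = 0.30475
adj(I−A) = Cᵀ =
  [ 0.5800   0.1850   0.2700]
  [ 0.4025   0.5750   0.3450]
  [ 0.2625   0.1100   0.4900]
(I − A)⁻¹ = adj(I−A) / det(I−A) ≈
  [   1.9032     0.6071     0.8860]
  [   1.3208     1.8868     1.1321]
  [   0.8614     0.3610     1.6079]
First solve x = (I − A)⁻¹ d = adj(I−A)·d / det(I−A); in particular x_2 = (0.4025·50 + 0.5750·230 + 0.3450·170) / 0.30475 = 211.025 / 0.30475 ≈ 692.4528.
Intermediate flow from 3 to 2: z_32 = a_32 · x_2 = 0.05 × 211.025 / 0.30475 = 10.55125 / 0.30475 ≈ 34.62.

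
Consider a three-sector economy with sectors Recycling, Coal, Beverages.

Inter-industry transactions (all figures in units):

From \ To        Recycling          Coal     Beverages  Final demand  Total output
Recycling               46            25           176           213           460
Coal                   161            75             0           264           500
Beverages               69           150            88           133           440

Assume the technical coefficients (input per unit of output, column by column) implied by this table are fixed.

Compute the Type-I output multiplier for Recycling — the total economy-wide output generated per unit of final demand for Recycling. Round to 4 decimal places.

m_R = 2.3614

Technical coefficients a_ij = z_ij / X_j:
  a_RR = 46/460 = 0.10, a_CR = 161/460 = 0.35, a_BR = 69/460 = 0.15
  a_RC = 25/500 = 0.05, a_CC = 75/500 = 0.15, a_BC = 150/500 = 0.30
  a_RB = 176/440 = 0.40, a_CB = 0/440 = 0.00, a_BB = 88/440 = 0.20
I − A =
  [   0.90    -0.05    -0.40]
  [  -0.35     0.85     0.00]
  [  -0.15    -0.30     0.80]
Cofactors of I−A, C_ij = (−1)^(i+j)·(minor ij) (rows/columns in the sector order above):
  C_11 = (0.85)(0.80) − (0.00)(-0.30) = 0.6800
  C_12 = −[(-0.35)(0.80) − (0.00)(-0.15)] = 0.2800
  C_13 = (-0.35)(-0.30) − (0.85)(-0.15) = 0.2325
  C_21 = −[(-0.05)(0.80) − (-0.40)(-0.30)] = 0.1600
  C_22 = (0.90)(0.80) − (-0.40)(-0.15) = 0.6600
  C_23 = −[(0.90)(-0.30) − (-0.05)(-0.15)] = 0.2775
  C_31 = (-0.05)(0.00) − (-0.40)(0.85) = 0.3400
  C_32 = −[(0.90)(0.00) − (-0.40)(-0.35)] = 0.1400
  C_33 = (0.90)(0.85) − (-0.05)(-0.35) = 0.7475
det(I−A) = Σ_j (I−A)_1j·C_1j = (0.90)(0.6800) + (-0.05)(0.2800) + (-0.40)(0.2325) = 0.5050
adj(I−A) = Cᵀ =
  [ 0.6800   0.1600   0.3400]
  [ 0.2800   0.6600   0.1400]
  [ 0.2325   0.2775   0.7475]
(I − A)⁻¹ = adj(I−A) / det(I−A) ≈
  [   1.34653     0.31683     0.67327]
  [   0.55446     1.30693     0.27723]
  [   0.46040     0.54950     1.48020]
The output multiplier for sector j is the column-j sum of the Leontief inverse (I − A)⁻¹ = adj(I−A) / det(I−A).
Column R of adj(I−A): (0.6800, 0.2800, 0.2325); det(I−A) = 0.5050.
m_R = (0.6800 + 0.2800 + 0.2325) / 0.5050 = 1.1925 / 0.5050 ≈ 2.3614.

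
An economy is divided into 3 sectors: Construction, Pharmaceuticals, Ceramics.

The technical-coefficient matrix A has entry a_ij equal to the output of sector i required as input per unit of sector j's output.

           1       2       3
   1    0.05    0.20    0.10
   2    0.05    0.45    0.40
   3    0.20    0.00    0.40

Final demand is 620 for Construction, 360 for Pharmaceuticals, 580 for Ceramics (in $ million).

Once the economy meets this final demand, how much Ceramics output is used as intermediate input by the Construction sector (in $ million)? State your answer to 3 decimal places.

I − A =
  [   0.95    -0.20    -0.10]
  [  -0.05     0.55    -0.40]
  [  -0.20     0.00     0.60]
Cofactors of I−A, C_ij = (−1)^(i+j)·(minor ij) (rows/columns in the sector order above):
  C_11 = (0.55)(0.60) − (-0.40)(0.00) = 0.3300
  C_12 = −[(-0.05)(0.60) − (-0.40)(-0.20)] = 0.1100
  C_13 = (-0.05)(0.00) − (0.55)(-0.20) = 0.1100
  C_21 = −[(-0.20)(0.60) − (-0.10)(0.00)] = 0.1200
  C_22 = (0.95)(0.60) − (-0.10)(-0.20) = 0.5500
  C_23 = −[(0.95)(0.00) − (-0.20)(-0.20)] = 0.0400
  C_31 = (-0.20)(-0.40) − (-0.10)(0.55) = 0.1350
  C_32 = −[(0.95)(-0.40) − (-0.10)(-0.05)] = 0.3850
  C_33 = (0.95)(0.55) − (-0.20)(-0.05) = 0.5125
det(I−A) = Σ_j (I−A)_1j·C_1j = (0.95)(0.3300) + (-0.20)(0.1100) + (-0.10)(0.1100) = 0.2805
adj(I−A) = Cᵀ =
  [ 0.3300   0.1200   0.1350]
  [ 0.1100   0.5500   0.3850]
  [ 0.1100   0.0400   0.5125]
(I − A)⁻¹ = adj(I−A) / det(I−A) ≈
  [   1.1765     0.4278     0.4813]
  [   0.3922     1.9608     1.3725]
  [   0.3922     0.1426     1.8271]
First solve x = (I − A)⁻¹ d = adj(I−A)·d / det(I−A); in particular x_1 = (0.3300·620 + 0.1200·360 + 0.1350·580) / 0.2805 = 326.10 / 0.2805 ≈ 1162.56684.
Intermediate flow from 3 to 1: z_31 = a_31 · x_1 = 0.20 × 326.10 / 0.2805 = 65.22 / 0.2805 ≈ 232.513.

z_31 = 232.513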